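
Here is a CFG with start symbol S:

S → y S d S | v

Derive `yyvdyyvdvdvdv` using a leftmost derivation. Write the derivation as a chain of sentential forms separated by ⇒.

S ⇒ ySdS   [S → y S d S]
ySdS ⇒ yySdSdS   [S → y S d S]
yySdSdS ⇒ yyvdSdS   [S → v]
yyvdSdS ⇒ yyvdySdSdS   [S → y S d S]
yyvdySdSdS ⇒ yyvdyySdSdSdS   [S → y S d S]
yyvdyySdSdSdS ⇒ yyvdyyvdSdSdS   [S → v]
yyvdyyvdSdSdS ⇒ yyvdyyvdvdSdS   [S → v]
yyvdyyvdvdSdS ⇒ yyvdyyvdvdvdS   [S → v]
yyvdyyvdvdvdS ⇒ yyvdyyvdvdvdv   [S → v]

S⇒ySdS⇒yySdSdS⇒yyvdSdS⇒yyvdySdSdS⇒yyvdyySdSdSdS⇒yyvdyyvdSdSdS⇒yyvdyyvdvdSdS⇒yyvdyyvdvdvdS⇒yyvdyyvdvdvdv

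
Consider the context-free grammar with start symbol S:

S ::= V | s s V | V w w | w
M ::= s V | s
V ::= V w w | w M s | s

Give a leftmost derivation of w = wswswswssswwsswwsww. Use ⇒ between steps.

S⇒V⇒Vww⇒wMsww⇒wsVsww⇒wsVwwsww⇒wswMswwsww⇒wswsVswwsww⇒wswswMsswwsww⇒wswswsVsswwsww⇒wswswsVwwsswwsww⇒wswswswMswwsswwsww⇒wswswswsVswwsswwsww⇒wswswswssswwsswwsww

S ⇒ V   [S ::= V]
V ⇒ Vww   [V ::= V w w]
Vww ⇒ wMsww   [V ::= w M s]
wMsww ⇒ wsVsww   [M ::= s V]
wsVsww ⇒ wsVwwsww   [V ::= V w w]
wsVwwsww ⇒ wswMswwsww   [V ::= w M s]
wswMswwsww ⇒ wswsVswwsww   [M ::= s V]
wswsVswwsww ⇒ wswswMsswwsww   [V ::= w M s]
wswswMsswwsww ⇒ wswswsVsswwsww   [M ::= s V]
wswswsVsswwsww ⇒ wswswsVwwsswwsww   [V ::= V w w]
wswswsVwwsswwsww ⇒ wswswswMswwsswwsww   [V ::= w M s]
wswswswMswwsswwsww ⇒ wswswswsVswwsswwsww   [M ::= s V]
wswswswsVswwsswwsww ⇒ wswswswssswwsswwsww   [V ::= s]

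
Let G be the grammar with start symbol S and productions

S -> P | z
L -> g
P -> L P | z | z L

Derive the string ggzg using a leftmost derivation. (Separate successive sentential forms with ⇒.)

S ⇒ P ⇒ LP ⇒ gP ⇒ gLP ⇒ ggP ⇒ ggzL ⇒ ggzg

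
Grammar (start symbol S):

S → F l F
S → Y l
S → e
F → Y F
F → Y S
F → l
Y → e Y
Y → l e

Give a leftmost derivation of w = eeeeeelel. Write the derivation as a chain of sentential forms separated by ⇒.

S⇒Yl⇒eYl⇒eeYl⇒eeeYl⇒eeeeYl⇒eeeeeYl⇒eeeeeeYl⇒eeeeeelel

S ⇒ Yl   [S → Y l]
Yl ⇒ eYl   [Y → e Y]
eYl ⇒ eeYl   [Y → e Y]
eeYl ⇒ eeeYl   [Y → e Y]
eeeYl ⇒ eeeeYl   [Y → e Y]
eeeeYl ⇒ eeeeeYl   [Y → e Y]
eeeeeYl ⇒ eeeeeeYl   [Y → e Y]
eeeeeeYl ⇒ eeeeeelel   [Y → l e]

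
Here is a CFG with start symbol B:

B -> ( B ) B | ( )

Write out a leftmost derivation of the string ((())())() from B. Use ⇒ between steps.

B⇒(B)B⇒((B)B)B⇒((())B)B⇒((())())B⇒((())())()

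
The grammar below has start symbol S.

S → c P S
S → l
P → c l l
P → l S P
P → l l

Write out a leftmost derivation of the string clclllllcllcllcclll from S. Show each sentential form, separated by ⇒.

S ⇒ cPS   [S → c P S]
cPS ⇒ clSPS   [P → l S P]
clSPS ⇒ clcPSPS   [S → c P S]
clcPSPS ⇒ clclSPSPS   [P → l S P]
clclSPSPS ⇒ clcllPSPS   [S → l]
clcllPSPS ⇒ clcllllSPS   [P → l l]
clcllllSPS ⇒ clclllllPS   [S → l]
clclllllPS ⇒ clclllllcllS   [P → c l l]
clclllllcllS ⇒ clclllllcllcPS   [S → c P S]
clclllllcllcPS ⇒ clclllllcllcllS   [P → l l]
clclllllcllcllS ⇒ clclllllcllcllcPS   [S → c P S]
clclllllcllcllcPS ⇒ clclllllcllcllccllS   [P → c l l]
clclllllcllcllccllS ⇒ clclllllcllcllcclll   [S → l]

S⇒cPS⇒clSPS⇒clcPSPS⇒clclSPSPS⇒clcllPSPS⇒clcllllSPS⇒clclllllPS⇒clclllllcllS⇒clclllllcllcPS⇒clclllllcllcllS⇒clclllllcllcllcPS⇒clclllllcllcllccllS⇒clclllllcllcllcclll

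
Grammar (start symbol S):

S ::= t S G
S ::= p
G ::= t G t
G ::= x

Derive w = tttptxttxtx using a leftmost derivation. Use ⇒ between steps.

S ⇒ tSG ⇒ ttSGG ⇒ tttSGGG ⇒ tttpGGG ⇒ tttptGtGG ⇒ tttptxtGG ⇒ tttptxttGtG ⇒ tttptxttxtG ⇒ tttptxttxtx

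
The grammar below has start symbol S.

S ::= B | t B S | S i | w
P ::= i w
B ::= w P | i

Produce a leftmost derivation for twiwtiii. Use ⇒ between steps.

S⇒Si⇒tBSi⇒twPSi⇒twiwSi⇒twiwtBSi⇒twiwtiSi⇒twiwtiBi⇒twiwtiii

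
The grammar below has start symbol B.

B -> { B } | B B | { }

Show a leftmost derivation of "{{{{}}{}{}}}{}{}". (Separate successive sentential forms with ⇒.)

B ⇒ BB   [B -> B B]
BB ⇒ BBB   [B -> B B]
BBB ⇒ {B}BB   [B -> { B }]
{B}BB ⇒ {{B}}BB   [B -> { B }]
{{B}}BB ⇒ {{BB}}BB   [B -> B B]
{{BB}}BB ⇒ {{BBB}}BB   [B -> B B]
{{BBB}}BB ⇒ {{{B}BB}}BB   [B -> { B }]
{{{B}BB}}BB ⇒ {{{{}}BB}}BB   [B -> { }]
{{{{}}BB}}BB ⇒ {{{{}}{}B}}BB   [B -> { }]
{{{{}}{}B}}BB ⇒ {{{{}}{}{}}}BB   [B -> { }]
{{{{}}{}{}}}BB ⇒ {{{{}}{}{}}}{}B   [B -> { }]
{{{{}}{}{}}}{}B ⇒ {{{{}}{}{}}}{}{}   [B -> { }]

B⇒BB⇒BBB⇒{B}BB⇒{{B}}BB⇒{{BB}}BB⇒{{BBB}}BB⇒{{{B}BB}}BB⇒{{{{}}BB}}BB⇒{{{{}}{}B}}BB⇒{{{{}}{}{}}}BB⇒{{{{}}{}{}}}{}B⇒{{{{}}{}{}}}{}{}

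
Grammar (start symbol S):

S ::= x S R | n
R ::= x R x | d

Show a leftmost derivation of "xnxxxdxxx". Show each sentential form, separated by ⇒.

S ⇒ xSR ⇒ xnR ⇒ xnxRx ⇒ xnxxRxx ⇒ xnxxxRxxx ⇒ xnxxxdxxx

S ⇒ xSR   [S ::= x S R]
xSR ⇒ xnR   [S ::= n]
xnR ⇒ xnxRx   [R ::= x R x]
xnxRx ⇒ xnxxRxx   [R ::= x R x]
xnxxRxx ⇒ xnxxxRxxx   [R ::= x R x]
xnxxxRxxx ⇒ xnxxxdxxx   [R ::= d]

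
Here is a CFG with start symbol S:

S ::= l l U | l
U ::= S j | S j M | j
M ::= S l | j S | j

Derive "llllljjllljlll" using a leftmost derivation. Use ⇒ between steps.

S ⇒ llU   [S ::= l l U]
llU ⇒ llSjM   [U ::= S j M]
llSjM ⇒ llllUjM   [S ::= l l U]
llllUjM ⇒ llllSjjM   [U ::= S j]
llllSjjM ⇒ llllljjM   [S ::= l]
llllljjM ⇒ llllljjSl   [M ::= S l]
llllljjSl ⇒ llllljjllUl   [S ::= l l U]
llllljjllUl ⇒ llllljjllSjMl   [U ::= S j M]
llllljjllSjMl ⇒ llllljjllljMl   [S ::= l]
llllljjllljMl ⇒ llllljjllljSll   [M ::= S l]
llllljjllljSll ⇒ llllljjllljlll   [S ::= l]

S ⇒ llU ⇒ llSjM ⇒ llllUjM ⇒ llllSjjM ⇒ llllljjM ⇒ llllljjSl ⇒ llllljjllUl ⇒ llllljjllSjMl ⇒ llllljjllljMl ⇒ llllljjllljSll ⇒ llllljjllljlll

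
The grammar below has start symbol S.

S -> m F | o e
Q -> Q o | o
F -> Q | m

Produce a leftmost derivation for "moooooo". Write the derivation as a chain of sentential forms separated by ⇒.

S ⇒ mF   [S -> m F]
mF ⇒ mQ   [F -> Q]
mQ ⇒ mQo   [Q -> Q o]
mQo ⇒ mQoo   [Q -> Q o]
mQoo ⇒ mQooo   [Q -> Q o]
mQooo ⇒ mQoooo   [Q -> Q o]
mQoooo ⇒ mQooooo   [Q -> Q o]
mQooooo ⇒ moooooo   [Q -> o]

S⇒mF⇒mQ⇒mQo⇒mQoo⇒mQooo⇒mQoooo⇒mQooooo⇒moooooo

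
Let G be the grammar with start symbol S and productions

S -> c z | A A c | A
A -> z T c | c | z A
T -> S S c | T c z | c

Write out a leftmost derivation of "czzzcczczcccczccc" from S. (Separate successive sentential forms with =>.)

S=>AAc=>cAc=>czAc=>czzTcc=>czzSSccc=>czzAAcSccc=>czzzTcAcSccc=>czzzTczcAcSccc=>czzzTczczcAcSccc=>czzzcczczcAcSccc=>czzzcczczcccSccc=>czzzcczczcccczccc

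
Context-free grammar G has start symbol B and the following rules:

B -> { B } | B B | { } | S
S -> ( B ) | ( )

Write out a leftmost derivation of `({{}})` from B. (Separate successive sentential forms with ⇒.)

B ⇒ S ⇒ (B) ⇒ ({B}) ⇒ ({{}})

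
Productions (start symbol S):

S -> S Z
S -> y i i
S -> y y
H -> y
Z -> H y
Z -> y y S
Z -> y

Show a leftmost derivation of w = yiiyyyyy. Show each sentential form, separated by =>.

S => SZ   [S -> S Z]
SZ => SZZ   [S -> S Z]
SZZ => SZZZ   [S -> S Z]
SZZZ => yiiZZZ   [S -> y i i]
yiiZZZ => yiiHyZZ   [Z -> H y]
yiiHyZZ => yiiyyZZ   [H -> y]
yiiyyZZ => yiiyyHyZ   [Z -> H y]
yiiyyHyZ => yiiyyyyZ   [H -> y]
yiiyyyyZ => yiiyyyyy   [Z -> y]

S => SZ => SZZ => SZZZ => yiiZZZ => yiiHyZZ => yiiyyZZ => yiiyyHyZ => yiiyyyyZ => yiiyyyyy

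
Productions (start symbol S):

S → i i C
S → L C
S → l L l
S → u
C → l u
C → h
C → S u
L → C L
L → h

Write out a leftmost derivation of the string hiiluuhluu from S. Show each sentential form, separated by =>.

S => LC   [S → L C]
LC => hC   [L → h]
hC => hSu   [C → S u]
hSu => hiiCu   [S → i i C]
hiiCu => hiiSuu   [C → S u]
hiiSuu => hiilLluu   [S → l L l]
hiilLluu => hiilCLluu   [L → C L]
hiilCLluu => hiilSuLluu   [C → S u]
hiilSuLluu => hiiluuLluu   [S → u]
hiiluuLluu => hiiluuhluu   [L → h]

S=>LC=>hC=>hSu=>hiiCu=>hiiSuu=>hiilLluu=>hiilCLluu=>hiilSuLluu=>hiiluuLluu=>hiiluuhluu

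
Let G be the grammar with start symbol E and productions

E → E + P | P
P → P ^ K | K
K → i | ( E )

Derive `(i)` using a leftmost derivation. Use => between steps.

E => P => K => (E) => (P) => (K) => (i)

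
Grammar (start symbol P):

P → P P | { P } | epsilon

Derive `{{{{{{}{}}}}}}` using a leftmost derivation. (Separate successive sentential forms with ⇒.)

P⇒{P}⇒{PP}⇒{{P}P}⇒{{{P}}P}⇒{{{{P}}}P}⇒{{{{{P}}}}P}⇒{{{{{PP}}}}P}⇒{{{{{{P}P}}}}P}⇒{{{{{{}P}}}}P}⇒{{{{{{}{P}}}}}P}⇒{{{{{{}{}}}}}P}⇒{{{{{{}{}}}}}}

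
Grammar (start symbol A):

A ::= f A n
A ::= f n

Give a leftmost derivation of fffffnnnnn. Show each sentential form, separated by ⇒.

A ⇒ fAn   [A ::= f A n]
fAn ⇒ ffAnn   [A ::= f A n]
ffAnn ⇒ fffAnnn   [A ::= f A n]
fffAnnn ⇒ ffffAnnnn   [A ::= f A n]
ffffAnnnn ⇒ fffffnnnnn   [A ::= f n]

A ⇒ fAn ⇒ ffAnn ⇒ fffAnnn ⇒ ffffAnnnn ⇒ fffffnnnnn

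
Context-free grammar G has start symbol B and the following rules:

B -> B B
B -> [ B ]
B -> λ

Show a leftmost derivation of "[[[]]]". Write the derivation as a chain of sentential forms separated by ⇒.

B ⇒ [B]   [B -> [ B ]]
[B] ⇒ [BB]   [B -> B B]
[BB] ⇒ [BBB]   [B -> B B]
[BBB] ⇒ [BBBB]   [B -> B B]
[BBBB] ⇒ [[B]BBB]   [B -> [ B ]]
[[B]BBB] ⇒ [[[B]]BBB]   [B -> [ B ]]
[[[B]]BBB] ⇒ [[[]]BBB]   [B -> λ]
[[[]]BBB] ⇒ [[[]]BB]   [B -> λ]
[[[]]BB] ⇒ [[[]]B]   [B -> λ]
[[[]]B] ⇒ [[[]]]   [B -> λ]

B ⇒ [B] ⇒ [BB] ⇒ [BBB] ⇒ [BBBB] ⇒ [[B]BBB] ⇒ [[[B]]BBB] ⇒ [[[]]BBB] ⇒ [[[]]BB] ⇒ [[[]]B] ⇒ [[[]]]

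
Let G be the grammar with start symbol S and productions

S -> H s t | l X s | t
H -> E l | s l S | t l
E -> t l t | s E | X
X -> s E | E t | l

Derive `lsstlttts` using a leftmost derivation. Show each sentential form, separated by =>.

S => lXs => lEts => lsEts => lsXts => lsEtts => lssEtts => lsstlttts

S => lXs   [S -> l X s]
lXs => lEts   [X -> E t]
lEts => lsEts   [E -> s E]
lsEts => lsXts   [E -> X]
lsXts => lsEtts   [X -> E t]
lsEtts => lssEtts   [E -> s E]
lssEtts => lsstlttts   [E -> t l t]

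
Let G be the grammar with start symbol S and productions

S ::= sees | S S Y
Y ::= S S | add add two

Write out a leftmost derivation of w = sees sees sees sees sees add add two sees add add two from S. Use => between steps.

S => S S Y => sees S Y => sees sees Y => sees sees S S => sees sees sees S => sees sees sees S S Y => sees sees sees S S Y S Y => sees sees sees sees S Y S Y => sees sees sees sees sees Y S Y => sees sees sees sees sees add add two S Y => sees sees sees sees sees add add two sees Y => sees sees sees sees sees add add two sees add add two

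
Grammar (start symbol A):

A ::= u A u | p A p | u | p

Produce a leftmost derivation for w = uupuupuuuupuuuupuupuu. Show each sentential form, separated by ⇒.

A ⇒ uAu ⇒ uuAuu ⇒ uupApuu ⇒ uupuAupuu ⇒ uupuuAuupuu ⇒ uupuupApuupuu ⇒ uupuupuAupuupuu ⇒ uupuupuuAuupuupuu ⇒ uupuupuuuAuuupuupuu ⇒ uupuupuuuuAuuuupuupuu ⇒ uupuupuuuupuuuupuupuu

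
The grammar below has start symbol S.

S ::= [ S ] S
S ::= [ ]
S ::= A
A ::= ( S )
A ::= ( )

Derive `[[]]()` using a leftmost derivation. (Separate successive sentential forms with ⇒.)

S ⇒ [S]S ⇒ [[]]S ⇒ [[]]A ⇒ [[]]()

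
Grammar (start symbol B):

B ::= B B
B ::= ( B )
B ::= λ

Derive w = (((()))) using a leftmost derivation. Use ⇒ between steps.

B ⇒ BB ⇒ (B)B ⇒ ((B))B ⇒ (((B)))B ⇒ (((BB)))B ⇒ ((((B)B)))B ⇒ (((()B)))B ⇒ (((())))B ⇒ (((())))

B ⇒ BB   [B ::= B B]
BB ⇒ (B)B   [B ::= ( B )]
(B)B ⇒ ((B))B   [B ::= ( B )]
((B))B ⇒ (((B)))B   [B ::= ( B )]
(((B)))B ⇒ (((BB)))B   [B ::= B B]
(((BB)))B ⇒ ((((B)B)))B   [B ::= ( B )]
((((B)B)))B ⇒ (((()B)))B   [B ::= λ]
(((()B)))B ⇒ (((())))B   [B ::= λ]
(((())))B ⇒ (((())))   [B ::= λ]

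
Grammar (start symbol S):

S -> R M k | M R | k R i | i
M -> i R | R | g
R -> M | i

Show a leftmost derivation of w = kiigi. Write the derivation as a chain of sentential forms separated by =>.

S => kRi => kMi => kiRi => kiMi => kiiRi => kiiMi => kiigi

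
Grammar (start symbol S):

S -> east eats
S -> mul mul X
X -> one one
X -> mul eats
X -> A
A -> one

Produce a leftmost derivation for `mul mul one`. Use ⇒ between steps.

S ⇒ mul mul X ⇒ mul mul A ⇒ mul mul one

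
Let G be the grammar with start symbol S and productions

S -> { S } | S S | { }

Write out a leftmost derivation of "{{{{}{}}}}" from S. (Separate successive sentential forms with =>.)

S => {S} => {{S}} => {{{S}}} => {{{SS}}} => {{{{}S}}} => {{{{}{}}}}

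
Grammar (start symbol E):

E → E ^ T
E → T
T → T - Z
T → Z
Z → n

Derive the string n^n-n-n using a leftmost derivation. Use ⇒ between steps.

E ⇒ E^T   [E → E ^ T]
E^T ⇒ T^T   [E → T]
T^T ⇒ Z^T   [T → Z]
Z^T ⇒ n^T   [Z → n]
n^T ⇒ n^T-Z   [T → T - Z]
n^T-Z ⇒ n^T-Z-Z   [T → T - Z]
n^T-Z-Z ⇒ n^Z-Z-Z   [T → Z]
n^Z-Z-Z ⇒ n^n-Z-Z   [Z → n]
n^n-Z-Z ⇒ n^n-n-Z   [Z → n]
n^n-n-Z ⇒ n^n-n-n   [Z → n]

E ⇒ E^T ⇒ T^T ⇒ Z^T ⇒ n^T ⇒ n^T-Z ⇒ n^T-Z-Z ⇒ n^Z-Z-Z ⇒ n^n-Z-Z ⇒ n^n-n-Z ⇒ n^n-n-n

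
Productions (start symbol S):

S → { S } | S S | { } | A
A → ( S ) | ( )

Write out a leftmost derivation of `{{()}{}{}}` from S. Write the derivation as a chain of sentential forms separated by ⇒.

S ⇒ {S}   [S → { S }]
{S} ⇒ {SS}   [S → S S]
{SS} ⇒ {SSS}   [S → S S]
{SSS} ⇒ {{S}SS}   [S → { S }]
{{S}SS} ⇒ {{A}SS}   [S → A]
{{A}SS} ⇒ {{()}SS}   [A → ( )]
{{()}SS} ⇒ {{()}{}S}   [S → { }]
{{()}{}S} ⇒ {{()}{}{}}   [S → { }]

S⇒{S}⇒{SS}⇒{SSS}⇒{{S}SS}⇒{{A}SS}⇒{{()}SS}⇒{{()}{}S}⇒{{()}{}{}}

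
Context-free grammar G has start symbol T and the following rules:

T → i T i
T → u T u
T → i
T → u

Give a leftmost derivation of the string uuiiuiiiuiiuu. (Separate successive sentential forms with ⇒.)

T ⇒ uTu ⇒ uuTuu ⇒ uuiTiuu ⇒ uuiiTiiuu ⇒ uuiiuTuiiuu ⇒ uuiiuiTiuiiuu ⇒ uuiiuiiiuiiuu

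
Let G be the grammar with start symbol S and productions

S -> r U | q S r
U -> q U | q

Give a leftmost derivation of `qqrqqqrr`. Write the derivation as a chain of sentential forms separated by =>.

S => qSr   [S -> q S r]
qSr => qqSrr   [S -> q S r]
qqSrr => qqrUrr   [S -> r U]
qqrUrr => qqrqUrr   [U -> q U]
qqrqUrr => qqrqqUrr   [U -> q U]
qqrqqUrr => qqrqqqrr   [U -> q]

S => qSr => qqSrr => qqrUrr => qqrqUrr => qqrqqUrr => qqrqqqrr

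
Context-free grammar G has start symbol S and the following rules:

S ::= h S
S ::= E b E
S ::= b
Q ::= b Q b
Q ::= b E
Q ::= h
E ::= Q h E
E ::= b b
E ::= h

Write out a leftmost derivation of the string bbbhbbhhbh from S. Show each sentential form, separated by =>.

S => EbE   [S ::= E b E]
EbE => QhEbE   [E ::= Q h E]
QhEbE => bQbhEbE   [Q ::= b Q b]
bQbhEbE => bbQbbhEbE   [Q ::= b Q b]
bbQbbhEbE => bbbEbbhEbE   [Q ::= b E]
bbbEbbhEbE => bbbhbbhEbE   [E ::= h]
bbbhbbhEbE => bbbhbbhhbE   [E ::= h]
bbbhbbhhbE => bbbhbbhhbh   [E ::= h]

S=>EbE=>QhEbE=>bQbhEbE=>bbQbbhEbE=>bbbEbbhEbE=>bbbhbbhEbE=>bbbhbbhhbE=>bbbhbbhhbh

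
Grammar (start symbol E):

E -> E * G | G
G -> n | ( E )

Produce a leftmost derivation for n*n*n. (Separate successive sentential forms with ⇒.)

E ⇒ E*G ⇒ E*G*G ⇒ G*G*G ⇒ n*G*G ⇒ n*n*G ⇒ n*n*n

E ⇒ E*G   [E -> E * G]
E*G ⇒ E*G*G   [E -> E * G]
E*G*G ⇒ G*G*G   [E -> G]
G*G*G ⇒ n*G*G   [G -> n]
n*G*G ⇒ n*n*G   [G -> n]
n*n*G ⇒ n*n*n   [G -> n]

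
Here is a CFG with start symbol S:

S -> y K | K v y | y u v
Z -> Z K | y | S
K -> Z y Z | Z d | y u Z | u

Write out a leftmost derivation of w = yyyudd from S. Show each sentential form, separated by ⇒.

S ⇒ yK   [S -> y K]
yK ⇒ yZd   [K -> Z d]
yZd ⇒ yZKd   [Z -> Z K]
yZKd ⇒ yyKd   [Z -> y]
yyKd ⇒ yyZdd   [K -> Z d]
yyZdd ⇒ yyZKdd   [Z -> Z K]
yyZKdd ⇒ yyyKdd   [Z -> y]
yyyKdd ⇒ yyyudd   [K -> u]

S ⇒ yK ⇒ yZd ⇒ yZKd ⇒ yyKd ⇒ yyZdd ⇒ yyZKdd ⇒ yyyKdd ⇒ yyyudd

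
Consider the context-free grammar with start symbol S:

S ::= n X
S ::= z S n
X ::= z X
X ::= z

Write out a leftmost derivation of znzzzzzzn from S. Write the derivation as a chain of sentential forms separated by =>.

S=>zSn=>znXn=>znzXn=>znzzXn=>znzzzXn=>znzzzzXn=>znzzzzzXn=>znzzzzzzn

S => zSn   [S ::= z S n]
zSn => znXn   [S ::= n X]
znXn => znzXn   [X ::= z X]
znzXn => znzzXn   [X ::= z X]
znzzXn => znzzzXn   [X ::= z X]
znzzzXn => znzzzzXn   [X ::= z X]
znzzzzXn => znzzzzzXn   [X ::= z X]
znzzzzzXn => znzzzzzzn   [X ::= z]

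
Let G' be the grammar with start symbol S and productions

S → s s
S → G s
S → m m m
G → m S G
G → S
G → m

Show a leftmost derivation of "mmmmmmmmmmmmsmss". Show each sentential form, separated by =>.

S => Gs => Ss => Gss => mSGss => mmmmGss => mmmmmSGss => mmmmmGsGss => mmmmmmSGsGss => mmmmmmmmmGsGss => mmmmmmmmmSsGss => mmmmmmmmmmmmsGss => mmmmmmmmmmmmsmss

S => Gs   [S → G s]
Gs => Ss   [G → S]
Ss => Gss   [S → G s]
Gss => mSGss   [G → m S G]
mSGss => mmmmGss   [S → m m m]
mmmmGss => mmmmmSGss   [G → m S G]
mmmmmSGss => mmmmmGsGss   [S → G s]
mmmmmGsGss => mmmmmmSGsGss   [G → m S G]
mmmmmmSGsGss => mmmmmmmmmGsGss   [S → m m m]
mmmmmmmmmGsGss => mmmmmmmmmSsGss   [G → S]
mmmmmmmmmSsGss => mmmmmmmmmmmmsGss   [S → m m m]
mmmmmmmmmmmmsGss => mmmmmmmmmmmmsmss   [G → m]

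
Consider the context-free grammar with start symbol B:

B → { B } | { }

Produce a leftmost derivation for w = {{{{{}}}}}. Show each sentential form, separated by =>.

B=>{B}=>{{B}}=>{{{B}}}=>{{{{B}}}}=>{{{{{}}}}}

B => {B}   [B → { B }]
{B} => {{B}}   [B → { B }]
{{B}} => {{{B}}}   [B → { B }]
{{{B}}} => {{{{B}}}}   [B → { B }]
{{{{B}}}} => {{{{{}}}}}   [B → { }]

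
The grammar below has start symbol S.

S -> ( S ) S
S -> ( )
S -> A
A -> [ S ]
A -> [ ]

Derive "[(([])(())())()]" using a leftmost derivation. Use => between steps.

S => A => [S] => [(S)S] => [((S)S)S] => [((A)S)S] => [(([])S)S] => [(([])(S)S)S] => [(([])(())S)S] => [(([])(())())S] => [(([])(())())()]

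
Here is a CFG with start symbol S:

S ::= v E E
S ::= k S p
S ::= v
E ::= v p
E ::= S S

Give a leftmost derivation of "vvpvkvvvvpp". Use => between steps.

S => vEE => vvpE => vvpSS => vvpvS => vvpvkSp => vvpvkvEEp => vvpvkvSSEp => vvpvkvvSEp => vvpvkvvvEp => vvpvkvvvvpp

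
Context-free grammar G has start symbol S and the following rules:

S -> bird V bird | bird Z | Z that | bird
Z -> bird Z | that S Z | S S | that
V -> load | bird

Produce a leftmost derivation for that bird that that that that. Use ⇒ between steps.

S ⇒ Z that   [S -> Z that]
Z that ⇒ that S Z that   [Z -> that S Z]
that S Z that ⇒ that Z that Z that   [S -> Z that]
that Z that Z that ⇒ that bird Z that Z that   [Z -> bird Z]
that bird Z that Z that ⇒ that bird that that Z that   [Z -> that]
that bird that that Z that ⇒ that bird that that that that   [Z -> that]

S ⇒ Z that ⇒ that S Z that ⇒ that Z that Z that ⇒ that bird Z that Z that ⇒ that bird that that Z that ⇒ that bird that that that that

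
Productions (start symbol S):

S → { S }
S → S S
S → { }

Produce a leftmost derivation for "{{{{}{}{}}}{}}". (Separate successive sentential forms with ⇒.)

S⇒{S}⇒{SS}⇒{{S}S}⇒{{{S}}S}⇒{{{SS}}S}⇒{{{SSS}}S}⇒{{{{}SS}}S}⇒{{{{}{}S}}S}⇒{{{{}{}{}}}S}⇒{{{{}{}{}}}{}}

S ⇒ {S}   [S → { S }]
{S} ⇒ {SS}   [S → S S]
{SS} ⇒ {{S}S}   [S → { S }]
{{S}S} ⇒ {{{S}}S}   [S → { S }]
{{{S}}S} ⇒ {{{SS}}S}   [S → S S]
{{{SS}}S} ⇒ {{{SSS}}S}   [S → S S]
{{{SSS}}S} ⇒ {{{{}SS}}S}   [S → { }]
{{{{}SS}}S} ⇒ {{{{}{}S}}S}   [S → { }]
{{{{}{}S}}S} ⇒ {{{{}{}{}}}S}   [S → { }]
{{{{}{}{}}}S} ⇒ {{{{}{}{}}}{}}   [S → { }]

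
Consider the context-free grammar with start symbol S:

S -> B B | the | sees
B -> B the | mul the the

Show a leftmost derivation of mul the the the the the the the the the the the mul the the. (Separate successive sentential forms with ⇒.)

S ⇒ B B   [S -> B B]
B B ⇒ B the B   [B -> B the]
B the B ⇒ B the the B   [B -> B the]
B the the B ⇒ B the the the B   [B -> B the]
B the the the B ⇒ B the the the the B   [B -> B the]
B the the the the B ⇒ B the the the the the B   [B -> B the]
B the the the the the B ⇒ B the the the the the the B   [B -> B the]
B the the the the the the B ⇒ B the the the the the the the B   [B -> B the]
B the the the the the the the B ⇒ B the the the the the the the the B   [B -> B the]
B the the the the the the the the B ⇒ B the the the the the the the the the B   [B -> B the]
B the the the the the the the the the B ⇒ mul the the the the the the the the the the the B   [B -> mul the the]
mul the the the the the the the the the the the B ⇒ mul the the the the the the the the the the the mul the the   [B -> mul the the]

S ⇒ B B ⇒ B the B ⇒ B the the B ⇒ B the the the B ⇒ B the the the the B ⇒ B the the the the the B ⇒ B the the the the the the B ⇒ B the the the the the the the B ⇒ B the the the the the the the the B ⇒ B the the the the the the the the the B ⇒ mul the the the the the the the the the the the B ⇒ mul the the the the the the the the the the the mul the the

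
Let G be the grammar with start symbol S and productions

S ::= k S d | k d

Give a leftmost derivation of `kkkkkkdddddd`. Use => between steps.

S => kSd   [S ::= k S d]
kSd => kkSdd   [S ::= k S d]
kkSdd => kkkSddd   [S ::= k S d]
kkkSddd => kkkkSdddd   [S ::= k S d]
kkkkSdddd => kkkkkSddddd   [S ::= k S d]
kkkkkSddddd => kkkkkkdddddd   [S ::= k d]

S => kSd => kkSdd => kkkSddd => kkkkSdddd => kkkkkSddddd => kkkkkkdddddd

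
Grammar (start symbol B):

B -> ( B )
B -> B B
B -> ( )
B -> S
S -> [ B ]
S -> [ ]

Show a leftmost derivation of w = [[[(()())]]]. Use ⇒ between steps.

B ⇒ S ⇒ [B] ⇒ [S] ⇒ [[B]] ⇒ [[S]] ⇒ [[[B]]] ⇒ [[[(B)]]] ⇒ [[[(BB)]]] ⇒ [[[(()B)]]] ⇒ [[[(()())]]]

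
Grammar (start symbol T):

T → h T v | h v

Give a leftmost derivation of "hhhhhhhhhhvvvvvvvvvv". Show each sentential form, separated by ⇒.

T ⇒ hTv ⇒ hhTvv ⇒ hhhTvvv ⇒ hhhhTvvvv ⇒ hhhhhTvvvvv ⇒ hhhhhhTvvvvvv ⇒ hhhhhhhTvvvvvvv ⇒ hhhhhhhhTvvvvvvvv ⇒ hhhhhhhhhTvvvvvvvvv ⇒ hhhhhhhhhhvvvvvvvvvv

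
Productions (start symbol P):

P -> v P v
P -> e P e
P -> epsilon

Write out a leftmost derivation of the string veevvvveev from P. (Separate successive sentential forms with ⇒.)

P ⇒ vPv ⇒ vePev ⇒ veePeev ⇒ veevPveev ⇒ veevvPvveev ⇒ veevvvveev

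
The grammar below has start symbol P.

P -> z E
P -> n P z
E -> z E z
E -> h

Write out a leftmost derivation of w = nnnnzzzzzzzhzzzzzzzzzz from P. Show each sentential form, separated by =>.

P => nPz => nnPzz => nnnPzzz => nnnnPzzzz => nnnnzEzzzz => nnnnzzEzzzzz => nnnnzzzEzzzzzz => nnnnzzzzEzzzzzzz => nnnnzzzzzEzzzzzzzz => nnnnzzzzzzEzzzzzzzzz => nnnnzzzzzzzEzzzzzzzzzz => nnnnzzzzzzzhzzzzzzzzzz

P => nPz   [P -> n P z]
nPz => nnPzz   [P -> n P z]
nnPzz => nnnPzzz   [P -> n P z]
nnnPzzz => nnnnPzzzz   [P -> n P z]
nnnnPzzzz => nnnnzEzzzz   [P -> z E]
nnnnzEzzzz => nnnnzzEzzzzz   [E -> z E z]
nnnnzzEzzzzz => nnnnzzzEzzzzzz   [E -> z E z]
nnnnzzzEzzzzzz => nnnnzzzzEzzzzzzz   [E -> z E z]
nnnnzzzzEzzzzzzz => nnnnzzzzzEzzzzzzzz   [E -> z E z]
nnnnzzzzzEzzzzzzzz => nnnnzzzzzzEzzzzzzzzz   [E -> z E z]
nnnnzzzzzzEzzzzzzzzz => nnnnzzzzzzzEzzzzzzzzzz   [E -> z E z]
nnnnzzzzzzzEzzzzzzzzzz => nnnnzzzzzzzhzzzzzzzzzz   [E -> h]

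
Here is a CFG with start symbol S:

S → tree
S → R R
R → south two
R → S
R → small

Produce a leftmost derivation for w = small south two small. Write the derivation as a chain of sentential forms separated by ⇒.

S ⇒ R R   [S → R R]
R R ⇒ S R   [R → S]
S R ⇒ R R R   [S → R R]
R R R ⇒ small R R   [R → small]
small R R ⇒ small south two R   [R → south two]
small south two R ⇒ small south two small   [R → small]

S ⇒ R R ⇒ S R ⇒ R R R ⇒ small R R ⇒ small south two R ⇒ small south two small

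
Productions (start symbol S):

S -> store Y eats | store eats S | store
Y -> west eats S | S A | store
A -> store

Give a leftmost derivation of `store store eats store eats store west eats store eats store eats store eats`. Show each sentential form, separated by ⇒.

S ⇒ store Y eats ⇒ store S A eats ⇒ store store eats S A eats ⇒ store store eats store eats S A eats ⇒ store store eats store eats store Y eats A eats ⇒ store store eats store eats store west eats S eats A eats ⇒ store store eats store eats store west eats store eats S eats A eats ⇒ store store eats store eats store west eats store eats store eats A eats ⇒ store store eats store eats store west eats store eats store eats store eats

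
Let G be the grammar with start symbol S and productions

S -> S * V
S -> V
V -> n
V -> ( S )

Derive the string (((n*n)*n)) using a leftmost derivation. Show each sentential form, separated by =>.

S=>V=>(S)=>(V)=>((S))=>((S*V))=>((V*V))=>(((S)*V))=>(((S*V)*V))=>(((V*V)*V))=>(((n*V)*V))=>(((n*n)*V))=>(((n*n)*n))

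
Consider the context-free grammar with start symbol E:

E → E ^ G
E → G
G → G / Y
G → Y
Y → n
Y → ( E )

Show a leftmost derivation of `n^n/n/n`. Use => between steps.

E => E^G   [E → E ^ G]
E^G => G^G   [E → G]
G^G => Y^G   [G → Y]
Y^G => n^G   [Y → n]
n^G => n^G/Y   [G → G / Y]
n^G/Y => n^G/Y/Y   [G → G / Y]
n^G/Y/Y => n^Y/Y/Y   [G → Y]
n^Y/Y/Y => n^n/Y/Y   [Y → n]
n^n/Y/Y => n^n/n/Y   [Y → n]
n^n/n/Y => n^n/n/n   [Y → n]

E=>E^G=>G^G=>Y^G=>n^G=>n^G/Y=>n^G/Y/Y=>n^Y/Y/Y=>n^n/Y/Y=>n^n/n/Y=>n^n/n/n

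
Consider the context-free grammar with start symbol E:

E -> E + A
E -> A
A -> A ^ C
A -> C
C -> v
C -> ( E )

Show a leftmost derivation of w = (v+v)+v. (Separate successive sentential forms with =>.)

E => E+A => A+A => C+A => (E)+A => (E+A)+A => (A+A)+A => (C+A)+A => (v+A)+A => (v+C)+A => (v+v)+A => (v+v)+C => (v+v)+v

E => E+A   [E -> E + A]
E+A => A+A   [E -> A]
A+A => C+A   [A -> C]
C+A => (E)+A   [C -> ( E )]
(E)+A => (E+A)+A   [E -> E + A]
(E+A)+A => (A+A)+A   [E -> A]
(A+A)+A => (C+A)+A   [A -> C]
(C+A)+A => (v+A)+A   [C -> v]
(v+A)+A => (v+C)+A   [A -> C]
(v+C)+A => (v+v)+A   [C -> v]
(v+v)+A => (v+v)+C   [A -> C]
(v+v)+C => (v+v)+v   [C -> v]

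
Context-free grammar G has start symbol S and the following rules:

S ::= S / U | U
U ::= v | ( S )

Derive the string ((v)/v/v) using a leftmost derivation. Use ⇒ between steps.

S ⇒ U ⇒ (S) ⇒ (S/U) ⇒ (S/U/U) ⇒ (U/U/U) ⇒ ((S)/U/U) ⇒ ((U)/U/U) ⇒ ((v)/U/U) ⇒ ((v)/v/U) ⇒ ((v)/v/v)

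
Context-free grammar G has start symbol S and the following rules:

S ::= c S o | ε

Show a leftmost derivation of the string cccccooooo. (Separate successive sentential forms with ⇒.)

S ⇒ cSo   [S ::= c S o]
cSo ⇒ ccSoo   [S ::= c S o]
ccSoo ⇒ cccSooo   [S ::= c S o]
cccSooo ⇒ ccccSoooo   [S ::= c S o]
ccccSoooo ⇒ cccccSooooo   [S ::= c S o]
cccccSooooo ⇒ cccccooooo   [S ::= ε]

S ⇒ cSo ⇒ ccSoo ⇒ cccSooo ⇒ ccccSoooo ⇒ cccccSooooo ⇒ cccccooooo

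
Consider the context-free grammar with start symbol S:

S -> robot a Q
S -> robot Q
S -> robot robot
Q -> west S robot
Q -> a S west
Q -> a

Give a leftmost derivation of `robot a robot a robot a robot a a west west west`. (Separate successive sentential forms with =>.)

S => robot Q   [S -> robot Q]
robot Q => robot a S west   [Q -> a S west]
robot a S west => robot a robot Q west   [S -> robot Q]
robot a robot Q west => robot a robot a S west west   [Q -> a S west]
robot a robot a S west west => robot a robot a robot Q west west   [S -> robot Q]
robot a robot a robot Q west west => robot a robot a robot a S west west west   [Q -> a S west]
robot a robot a robot a S west west west => robot a robot a robot a robot a Q west west west   [S -> robot a Q]
robot a robot a robot a robot a Q west west west => robot a robot a robot a robot a a west west west   [Q -> a]

S => robot Q => robot a S west => robot a robot Q west => robot a robot a S west west => robot a robot a robot Q west west => robot a robot a robot a S west west west => robot a robot a robot a robot a Q west west west => robot a robot a robot a robot a a west west west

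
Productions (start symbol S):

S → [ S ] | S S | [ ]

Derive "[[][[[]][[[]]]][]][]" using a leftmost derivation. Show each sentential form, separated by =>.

S => SS => [S]S => [SS]S => [SSS]S => [[]SS]S => [[][S]S]S => [[][SS]S]S => [[][[S]S]S]S => [[][[[]]S]S]S => [[][[[]][S]]S]S => [[][[[]][[S]]]S]S => [[][[[]][[[]]]]S]S => [[][[[]][[[]]]][]]S => [[][[[]][[[]]]][]][]

S => SS   [S → S S]
SS => [S]S   [S → [ S ]]
[S]S => [SS]S   [S → S S]
[SS]S => [SSS]S   [S → S S]
[SSS]S => [[]SS]S   [S → [ ]]
[[]SS]S => [[][S]S]S   [S → [ S ]]
[[][S]S]S => [[][SS]S]S   [S → S S]
[[][SS]S]S => [[][[S]S]S]S   [S → [ S ]]
[[][[S]S]S]S => [[][[[]]S]S]S   [S → [ ]]
[[][[[]]S]S]S => [[][[[]][S]]S]S   [S → [ S ]]
[[][[[]][S]]S]S => [[][[[]][[S]]]S]S   [S → [ S ]]
[[][[[]][[S]]]S]S => [[][[[]][[[]]]]S]S   [S → [ ]]
[[][[[]][[[]]]]S]S => [[][[[]][[[]]]][]]S   [S → [ ]]
[[][[[]][[[]]]][]]S => [[][[[]][[[]]]][]][]   [S → [ ]]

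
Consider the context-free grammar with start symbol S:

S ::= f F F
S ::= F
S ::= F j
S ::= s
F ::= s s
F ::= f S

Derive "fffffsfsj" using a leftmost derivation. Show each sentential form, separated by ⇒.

S ⇒ Fj ⇒ fSj ⇒ ffFFj ⇒ fffSFj ⇒ fffFFj ⇒ ffffSFj ⇒ ffffFFj ⇒ fffffSFj ⇒ fffffsFj ⇒ fffffsfSj ⇒ fffffsfsj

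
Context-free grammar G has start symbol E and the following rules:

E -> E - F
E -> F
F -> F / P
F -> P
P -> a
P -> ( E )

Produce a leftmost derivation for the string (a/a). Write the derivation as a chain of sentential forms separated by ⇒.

E ⇒ F ⇒ P ⇒ (E) ⇒ (F) ⇒ (F/P) ⇒ (P/P) ⇒ (a/P) ⇒ (a/a)

E ⇒ F   [E -> F]
F ⇒ P   [F -> P]
P ⇒ (E)   [P -> ( E )]
(E) ⇒ (F)   [E -> F]
(F) ⇒ (F/P)   [F -> F / P]
(F/P) ⇒ (P/P)   [F -> P]
(P/P) ⇒ (a/P)   [P -> a]
(a/P) ⇒ (a/a)   [P -> a]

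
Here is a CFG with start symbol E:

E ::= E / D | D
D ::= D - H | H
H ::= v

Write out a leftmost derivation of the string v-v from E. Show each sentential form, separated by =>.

E => D   [E ::= D]
D => D-H   [D ::= D - H]
D-H => H-H   [D ::= H]
H-H => v-H   [H ::= v]
v-H => v-v   [H ::= v]

E=>D=>D-H=>H-H=>v-H=>v-v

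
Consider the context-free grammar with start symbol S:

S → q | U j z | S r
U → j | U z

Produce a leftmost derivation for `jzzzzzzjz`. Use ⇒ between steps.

S⇒Ujz⇒Uzjz⇒Uzzjz⇒Uzzzjz⇒Uzzzzjz⇒Uzzzzzjz⇒Uzzzzzzjz⇒jzzzzzzjz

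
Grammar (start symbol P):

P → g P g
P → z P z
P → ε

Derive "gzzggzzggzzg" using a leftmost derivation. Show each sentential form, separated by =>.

P=>gPg=>gzPzg=>gzzPzzg=>gzzgPgzzg=>gzzggPggzzg=>gzzggzPzggzzg=>gzzggzzggzzg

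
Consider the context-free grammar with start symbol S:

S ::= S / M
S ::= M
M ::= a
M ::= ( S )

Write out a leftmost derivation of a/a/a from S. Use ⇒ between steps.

S ⇒ S/M   [S ::= S / M]
S/M ⇒ S/M/M   [S ::= S / M]
S/M/M ⇒ M/M/M   [S ::= M]
M/M/M ⇒ a/M/M   [M ::= a]
a/M/M ⇒ a/a/M   [M ::= a]
a/a/M ⇒ a/a/a   [M ::= a]

S ⇒ S/M ⇒ S/M/M ⇒ M/M/M ⇒ a/M/M ⇒ a/a/M ⇒ a/a/a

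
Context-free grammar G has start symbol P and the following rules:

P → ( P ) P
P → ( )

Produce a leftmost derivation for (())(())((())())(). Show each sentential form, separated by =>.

P => (P)P => (())P => (())(P)P => (())(())P => (())(())(P)P => (())(())((P)P)P => (())(())((())P)P => (())(())((())())P => (())(())((())())()

P => (P)P   [P → ( P ) P]
(P)P => (())P   [P → ( )]
(())P => (())(P)P   [P → ( P ) P]
(())(P)P => (())(())P   [P → ( )]
(())(())P => (())(())(P)P   [P → ( P ) P]
(())(())(P)P => (())(())((P)P)P   [P → ( P ) P]
(())(())((P)P)P => (())(())((())P)P   [P → ( )]
(())(())((())P)P => (())(())((())())P   [P → ( )]
(())(())((())())P => (())(())((())())()   [P → ( )]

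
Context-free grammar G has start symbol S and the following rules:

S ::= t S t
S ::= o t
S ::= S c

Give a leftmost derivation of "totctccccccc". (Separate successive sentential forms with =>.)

S=>Sc=>Scc=>Sccc=>Scccc=>Sccccc=>Scccccc=>Sccccccc=>tStccccccc=>tSctccccccc=>totctccccccc

S => Sc   [S ::= S c]
Sc => Scc   [S ::= S c]
Scc => Sccc   [S ::= S c]
Sccc => Scccc   [S ::= S c]
Scccc => Sccccc   [S ::= S c]
Sccccc => Scccccc   [S ::= S c]
Scccccc => Sccccccc   [S ::= S c]
Sccccccc => tStccccccc   [S ::= t S t]
tStccccccc => tSctccccccc   [S ::= S c]
tSctccccccc => totctccccccc   [S ::= o t]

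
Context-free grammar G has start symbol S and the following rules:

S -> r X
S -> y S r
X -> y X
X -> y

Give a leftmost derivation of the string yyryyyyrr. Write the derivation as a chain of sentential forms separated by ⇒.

S⇒ySr⇒yySrr⇒yyrXrr⇒yyryXrr⇒yyryyXrr⇒yyryyyXrr⇒yyryyyyrr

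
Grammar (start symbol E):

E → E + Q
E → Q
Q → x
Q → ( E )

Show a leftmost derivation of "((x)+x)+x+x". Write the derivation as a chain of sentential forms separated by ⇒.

E ⇒ E+Q   [E → E + Q]
E+Q ⇒ E+Q+Q   [E → E + Q]
E+Q+Q ⇒ Q+Q+Q   [E → Q]
Q+Q+Q ⇒ (E)+Q+Q   [Q → ( E )]
(E)+Q+Q ⇒ (E+Q)+Q+Q   [E → E + Q]
(E+Q)+Q+Q ⇒ (Q+Q)+Q+Q   [E → Q]
(Q+Q)+Q+Q ⇒ ((E)+Q)+Q+Q   [Q → ( E )]
((E)+Q)+Q+Q ⇒ ((Q)+Q)+Q+Q   [E → Q]
((Q)+Q)+Q+Q ⇒ ((x)+Q)+Q+Q   [Q → x]
((x)+Q)+Q+Q ⇒ ((x)+x)+Q+Q   [Q → x]
((x)+x)+Q+Q ⇒ ((x)+x)+x+Q   [Q → x]
((x)+x)+x+Q ⇒ ((x)+x)+x+x   [Q → x]

E ⇒ E+Q ⇒ E+Q+Q ⇒ Q+Q+Q ⇒ (E)+Q+Q ⇒ (E+Q)+Q+Q ⇒ (Q+Q)+Q+Q ⇒ ((E)+Q)+Q+Q ⇒ ((Q)+Q)+Q+Q ⇒ ((x)+Q)+Q+Q ⇒ ((x)+x)+Q+Q ⇒ ((x)+x)+x+Q ⇒ ((x)+x)+x+x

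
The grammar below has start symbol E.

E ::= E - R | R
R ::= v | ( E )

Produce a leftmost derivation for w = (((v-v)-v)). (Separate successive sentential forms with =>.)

E => R => (E) => (R) => ((E)) => ((E-R)) => ((R-R)) => (((E)-R)) => (((E-R)-R)) => (((R-R)-R)) => (((v-R)-R)) => (((v-v)-R)) => (((v-v)-v))

E => R   [E ::= R]
R => (E)   [R ::= ( E )]
(E) => (R)   [E ::= R]
(R) => ((E))   [R ::= ( E )]
((E)) => ((E-R))   [E ::= E - R]
((E-R)) => ((R-R))   [E ::= R]
((R-R)) => (((E)-R))   [R ::= ( E )]
(((E)-R)) => (((E-R)-R))   [E ::= E - R]
(((E-R)-R)) => (((R-R)-R))   [E ::= R]
(((R-R)-R)) => (((v-R)-R))   [R ::= v]
(((v-R)-R)) => (((v-v)-R))   [R ::= v]
(((v-v)-R)) => (((v-v)-v))   [R ::= v]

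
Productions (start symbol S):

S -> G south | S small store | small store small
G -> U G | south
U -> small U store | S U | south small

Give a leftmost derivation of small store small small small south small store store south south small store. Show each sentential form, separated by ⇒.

S ⇒ S small store ⇒ G south small store ⇒ U G south small store ⇒ S U G south small store ⇒ small store small U G south small store ⇒ small store small small U store G south small store ⇒ small store small small small U store store G south small store ⇒ small store small small small south small store store G south small store ⇒ small store small small small south small store store south south small store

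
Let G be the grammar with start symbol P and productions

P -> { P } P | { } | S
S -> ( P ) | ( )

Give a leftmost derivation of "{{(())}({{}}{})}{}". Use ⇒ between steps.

P ⇒ {P}P   [P -> { P } P]
{P}P ⇒ {{P}P}P   [P -> { P } P]
{{P}P}P ⇒ {{S}P}P   [P -> S]
{{S}P}P ⇒ {{(P)}P}P   [S -> ( P )]
{{(P)}P}P ⇒ {{(S)}P}P   [P -> S]
{{(S)}P}P ⇒ {{(())}P}P   [S -> ( )]
{{(())}P}P ⇒ {{(())}S}P   [P -> S]
{{(())}S}P ⇒ {{(())}(P)}P   [S -> ( P )]
{{(())}(P)}P ⇒ {{(())}({P}P)}P   [P -> { P } P]
{{(())}({P}P)}P ⇒ {{(())}({{}}P)}P   [P -> { }]
{{(())}({{}}P)}P ⇒ {{(())}({{}}{})}P   [P -> { }]
{{(())}({{}}{})}P ⇒ {{(())}({{}}{})}{}   [P -> { }]

P ⇒ {P}P ⇒ {{P}P}P ⇒ {{S}P}P ⇒ {{(P)}P}P ⇒ {{(S)}P}P ⇒ {{(())}P}P ⇒ {{(())}S}P ⇒ {{(())}(P)}P ⇒ {{(())}({P}P)}P ⇒ {{(())}({{}}P)}P ⇒ {{(())}({{}}{})}P ⇒ {{(())}({{}}{})}{}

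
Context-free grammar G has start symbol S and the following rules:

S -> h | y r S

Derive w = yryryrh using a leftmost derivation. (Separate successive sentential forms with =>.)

S => yrS   [S -> y r S]
yrS => yryrS   [S -> y r S]
yryrS => yryryrS   [S -> y r S]
yryryrS => yryryrh   [S -> h]

S=>yrS=>yryrS=>yryryrS=>yryryrh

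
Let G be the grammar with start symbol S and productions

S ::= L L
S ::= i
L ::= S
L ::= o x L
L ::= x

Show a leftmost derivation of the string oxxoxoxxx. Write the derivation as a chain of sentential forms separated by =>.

S => LL => oxLL => oxxL => oxxoxL => oxxoxS => oxxoxLL => oxxoxoxLL => oxxoxoxxL => oxxoxoxxx

S => LL   [S ::= L L]
LL => oxLL   [L ::= o x L]
oxLL => oxxL   [L ::= x]
oxxL => oxxoxL   [L ::= o x L]
oxxoxL => oxxoxS   [L ::= S]
oxxoxS => oxxoxLL   [S ::= L L]
oxxoxLL => oxxoxoxLL   [L ::= o x L]
oxxoxoxLL => oxxoxoxxL   [L ::= x]
oxxoxoxxL => oxxoxoxxx   [L ::= x]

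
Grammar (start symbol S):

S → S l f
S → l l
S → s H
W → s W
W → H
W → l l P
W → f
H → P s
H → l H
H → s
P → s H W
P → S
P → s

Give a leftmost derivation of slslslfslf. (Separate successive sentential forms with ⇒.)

S⇒Slf⇒sHlf⇒slHlf⇒slPslf⇒slSslf⇒slSlfslf⇒slsHlfslf⇒slslHlfslf⇒slslslfslf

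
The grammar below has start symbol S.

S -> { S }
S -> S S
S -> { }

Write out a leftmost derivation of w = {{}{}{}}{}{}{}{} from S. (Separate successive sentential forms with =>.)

S => SS   [S -> S S]
SS => SSS   [S -> S S]
SSS => SSSS   [S -> S S]
SSSS => SSSSS   [S -> S S]
SSSSS => {S}SSSS   [S -> { S }]
{S}SSSS => {SS}SSSS   [S -> S S]
{SS}SSSS => {SSS}SSSS   [S -> S S]
{SSS}SSSS => {{}SS}SSSS   [S -> { }]
{{}SS}SSSS => {{}{}S}SSSS   [S -> { }]
{{}{}S}SSSS => {{}{}{}}SSSS   [S -> { }]
{{}{}{}}SSSS => {{}{}{}}{}SSS   [S -> { }]
{{}{}{}}{}SSS => {{}{}{}}{}{}SS   [S -> { }]
{{}{}{}}{}{}SS => {{}{}{}}{}{}{}S   [S -> { }]
{{}{}{}}{}{}{}S => {{}{}{}}{}{}{}{}   [S -> { }]

S => SS => SSS => SSSS => SSSSS => {S}SSSS => {SS}SSSS => {SSS}SSSS => {{}SS}SSSS => {{}{}S}SSSS => {{}{}{}}SSSS => {{}{}{}}{}SSS => {{}{}{}}{}{}SS => {{}{}{}}{}{}{}S => {{}{}{}}{}{}{}{}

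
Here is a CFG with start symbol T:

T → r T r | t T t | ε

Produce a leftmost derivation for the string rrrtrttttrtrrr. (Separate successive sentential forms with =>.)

T => rTr => rrTrr => rrrTrrr => rrrtTtrrr => rrrtrTrtrrr => rrrtrtTtrtrrr => rrrtrttTttrtrrr => rrrtrttttrtrrr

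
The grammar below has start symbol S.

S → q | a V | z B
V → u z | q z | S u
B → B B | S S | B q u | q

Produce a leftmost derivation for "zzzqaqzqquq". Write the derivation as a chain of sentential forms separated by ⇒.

S ⇒ zB ⇒ zSS ⇒ zzBS ⇒ zzBquS ⇒ zzBBquS ⇒ zzSSBquS ⇒ zzzBSBquS ⇒ zzzqSBquS ⇒ zzzqaVBquS ⇒ zzzqaqzBquS ⇒ zzzqaqzqquS ⇒ zzzqaqzqquq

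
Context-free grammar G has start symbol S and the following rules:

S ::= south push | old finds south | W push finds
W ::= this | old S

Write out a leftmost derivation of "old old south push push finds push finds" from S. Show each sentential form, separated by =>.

S => W push finds => old S push finds => old W push finds push finds => old old S push finds push finds => old old south push push finds push finds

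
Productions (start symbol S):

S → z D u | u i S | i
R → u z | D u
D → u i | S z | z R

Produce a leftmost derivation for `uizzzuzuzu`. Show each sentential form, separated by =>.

S => uiS => uizDu => uizSzu => uizzDuzu => uizzzRuzu => uizzzuzuzu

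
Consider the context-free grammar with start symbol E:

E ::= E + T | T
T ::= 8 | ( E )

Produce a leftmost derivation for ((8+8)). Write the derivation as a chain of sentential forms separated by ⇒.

E ⇒ T ⇒ (E) ⇒ (T) ⇒ ((E)) ⇒ ((E+T)) ⇒ ((T+T)) ⇒ ((8+T)) ⇒ ((8+8))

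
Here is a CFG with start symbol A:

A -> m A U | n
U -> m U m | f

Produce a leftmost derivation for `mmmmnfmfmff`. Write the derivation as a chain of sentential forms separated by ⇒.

A ⇒ mAU ⇒ mmAUU ⇒ mmmAUUU ⇒ mmmmAUUUU ⇒ mmmmnUUUU ⇒ mmmmnfUUU ⇒ mmmmnfmUmUU ⇒ mmmmnfmfmUU ⇒ mmmmnfmfmfU ⇒ mmmmnfmfmff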